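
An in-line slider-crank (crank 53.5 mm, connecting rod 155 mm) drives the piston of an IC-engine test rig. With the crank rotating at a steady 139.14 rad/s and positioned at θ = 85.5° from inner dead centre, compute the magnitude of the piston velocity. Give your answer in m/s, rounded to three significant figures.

ω = 139.1 rad/s
For an in-line slider-crank, x = r cosθ + √(L² − r² sin²θ), so v = −rω sinθ·[1 + r cosθ/√(L² − r² sin²θ)].
With r = 0.0535 m, L = 0.155 m, θ = 85.5°: √(L² − r² sin²θ) = 0.14553 m.
v = −0.0535·139.1·0.99692·[1 + 0.0535·0.07846/0.14553] = -7.6351 m/s.
|v| = 7.6351 m/s.

7.64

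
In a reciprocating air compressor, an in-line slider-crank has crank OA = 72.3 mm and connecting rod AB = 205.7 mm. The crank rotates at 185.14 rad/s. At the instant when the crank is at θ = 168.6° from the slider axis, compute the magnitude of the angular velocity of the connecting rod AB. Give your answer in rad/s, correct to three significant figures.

ω = 185.1 rad/s
The rod makes angle φ with the slider axis where L sinφ = r sinθ; differentiating, L cosφ·φ̇ = r ω cosθ.
L cosφ = √(L² − r² sin²θ) = 0.2052 m.
|ω_rod| = r ω |cosθ| / √(L² − r² sin²θ) = 0.0723·185.1·0.98027/0.2052 = 63.944 rad/s.

63.9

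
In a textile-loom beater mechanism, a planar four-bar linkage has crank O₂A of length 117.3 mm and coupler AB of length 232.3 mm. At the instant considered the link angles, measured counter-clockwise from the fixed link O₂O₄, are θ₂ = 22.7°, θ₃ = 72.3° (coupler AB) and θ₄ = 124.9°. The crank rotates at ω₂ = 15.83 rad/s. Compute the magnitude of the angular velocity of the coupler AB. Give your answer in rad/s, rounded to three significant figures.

9.83

ω₂ = 15.83 rad/s
Differentiating the loop-closure r₂e^{iθ₂}+r₃e^{iθ₃}=r₁+r₄e^{iθ₄} gives r₂ω₂e^{iθ₂}+r₃ω₃e^{iθ₃}=r₄ω₄e^{iθ₄}.
Eliminating the other unknown: ω₃ = r₂ω₂ sin(θ₄−θ₂) / [r₃ sin(θ₃−θ₄)].
Numerator sine = +0.97742; denominator sine = -0.79441.
Result = 0.1173·15.83·(+0.97742) / (0.2323·(-0.79441)) = -9.8347 rad/s; magnitude 9.8347 rad/s.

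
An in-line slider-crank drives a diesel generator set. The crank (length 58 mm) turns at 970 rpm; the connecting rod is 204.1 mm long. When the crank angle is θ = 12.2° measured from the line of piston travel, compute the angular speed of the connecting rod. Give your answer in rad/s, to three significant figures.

ω = 101.6 rad/s (converted from 970 rpm).
The rod makes angle φ with the slider axis where L sinφ = r sinθ; differentiating, L cosφ·φ̇ = r ω cosθ.
L cosφ = √(L² − r² sin²θ) = 0.20373 m.
|ω_rod| = r ω |cosθ| / √(L² − r² sin²θ) = 0.058·101.6·0.97742/0.20373 = 28.265 rad/s.

28.3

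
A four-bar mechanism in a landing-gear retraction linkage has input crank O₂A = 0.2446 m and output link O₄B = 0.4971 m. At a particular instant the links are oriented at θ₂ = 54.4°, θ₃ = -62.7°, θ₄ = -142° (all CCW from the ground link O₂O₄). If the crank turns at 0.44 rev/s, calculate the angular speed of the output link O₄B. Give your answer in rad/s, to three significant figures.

1.23

ω₂ = 2.765 rad/s (from 0.44 rev/s).
Differentiating the loop-closure r₂e^{iθ₂}+r₃e^{iθ₃}=r₁+r₄e^{iθ₄} gives r₂ω₂e^{iθ₂}+r₃ω₃e^{iθ₃}=r₄ω₄e^{iθ₄}.
Eliminating the other unknown: ω₄ = r₂ω₂ sin(θ₂−θ₃) / [r₄ sin(θ₄−θ₃)].
Numerator sine = +0.89021; denominator sine = -0.98261.
Result = 0.2446·2.765·(+0.89021) / (0.4971·(-0.98261)) = -1.2324 rad/s; magnitude 1.2324 rad/s.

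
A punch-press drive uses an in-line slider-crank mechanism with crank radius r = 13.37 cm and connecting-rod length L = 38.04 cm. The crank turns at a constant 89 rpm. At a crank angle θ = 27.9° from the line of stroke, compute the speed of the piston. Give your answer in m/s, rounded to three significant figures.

ω = 2π·89/60 = 9.32 rad/s
For an in-line slider-crank, x = r cosθ + √(L² − r² sin²θ), so v = −rω sinθ·[1 + r cosθ/√(L² − r² sin²θ)].
With r = 0.1337 m, L = 0.3804 m, θ = 27.9°: √(L² − r² sin²θ) = 0.37522 m.
v = −0.1337·9.32·0.46793·[1 + 0.1337·0.88377/0.37522] = -0.7667 m/s.
|v| = 0.7667 m/s.

0.767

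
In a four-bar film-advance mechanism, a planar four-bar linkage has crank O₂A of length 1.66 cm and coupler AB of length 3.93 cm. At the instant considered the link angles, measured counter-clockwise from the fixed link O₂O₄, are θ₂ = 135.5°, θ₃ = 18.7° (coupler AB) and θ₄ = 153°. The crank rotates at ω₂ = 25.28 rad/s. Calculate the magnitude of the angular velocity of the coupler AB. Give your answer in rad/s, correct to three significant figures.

4.49

ω₂ = 25.28 rad/s
Differentiating the loop-closure r₂e^{iθ₂}+r₃e^{iθ₃}=r₁+r₄e^{iθ₄} gives r₂ω₂e^{iθ₂}+r₃ω₃e^{iθ₃}=r₄ω₄e^{iθ₄}.
Eliminating the other unknown: ω₃ = r₂ω₂ sin(θ₄−θ₂) / [r₃ sin(θ₃−θ₄)].
Numerator sine = +0.30071; denominator sine = -0.71569.
Result = 0.0166·25.28·(+0.30071) / (0.0393·(-0.71569)) = -4.4865 rad/s; magnitude 4.4865 rad/s.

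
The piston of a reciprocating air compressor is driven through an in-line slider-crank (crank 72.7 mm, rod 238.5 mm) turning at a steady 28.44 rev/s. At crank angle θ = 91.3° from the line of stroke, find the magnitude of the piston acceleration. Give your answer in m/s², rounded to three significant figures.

ω = 2π·28.4 = 178.7 rad/s
x(θ) = r cosθ + √(L² − r² sin²θ); with ω constant, a = ω²·d²x/dθ².
d²x/dθ² = −r cosθ − r²(cos2θ)/√u − r⁴ sin²2θ/(4u^{3/2}),  u = L² − r² sin²θ = 0.0515997 m².
Substituting r = 0.0727 m, L = 0.2385 m, θ = 91.3°: d²x/dθ² = +0.024891 m.
a = ω²·d²x/dθ² = (178.7)²·(+0.024891) = +794.82 m/s²;  |a| = 794.82 m/s².

795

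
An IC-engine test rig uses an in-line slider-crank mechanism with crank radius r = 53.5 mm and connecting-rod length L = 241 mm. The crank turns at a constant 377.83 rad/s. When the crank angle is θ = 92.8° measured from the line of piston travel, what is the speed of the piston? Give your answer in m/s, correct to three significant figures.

ω = 377.8 rad/s
For an in-line slider-crank, x = r cosθ + √(L² − r² sin²θ), so v = −rω sinθ·[1 + r cosθ/√(L² − r² sin²θ)].
With r = 0.0535 m, L = 0.241 m, θ = 92.8°: √(L² − r² sin²θ) = 0.235 m.
v = −0.0535·377.8·0.99881·[1 + 0.0535·-0.04885/0.235] = -19.965 m/s.
|v| = 19.965 m/s.

20.0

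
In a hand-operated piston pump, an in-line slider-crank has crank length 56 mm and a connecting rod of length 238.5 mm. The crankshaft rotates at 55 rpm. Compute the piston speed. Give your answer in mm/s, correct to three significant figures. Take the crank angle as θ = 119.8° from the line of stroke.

ω = 2π·55/60 = 5.76 rad/s
For an in-line slider-crank, x = r cosθ + √(L² − r² sin²θ), so v = −rω sinθ·[1 + r cosθ/√(L² − r² sin²θ)].
With r = 0.056 m, L = 0.2385 m, θ = 119.8°: √(L² − r² sin²θ) = 0.2335 m.
v = −0.056·5.76·0.86777·[1 + 0.056·-0.49697/0.2335] = -0.24653 m/s.
|v| = 0.24653 m/s = 246.53 mm/s.

247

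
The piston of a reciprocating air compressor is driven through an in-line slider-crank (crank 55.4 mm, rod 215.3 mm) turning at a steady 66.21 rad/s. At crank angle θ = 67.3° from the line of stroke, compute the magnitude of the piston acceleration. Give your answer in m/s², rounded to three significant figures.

49.1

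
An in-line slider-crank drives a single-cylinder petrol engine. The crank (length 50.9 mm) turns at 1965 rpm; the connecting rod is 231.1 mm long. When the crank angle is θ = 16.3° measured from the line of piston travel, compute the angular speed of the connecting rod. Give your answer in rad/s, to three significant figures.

43.6

ω = 205.8 rad/s (converted from 1965 rpm).
The rod makes angle φ with the slider axis where L sinφ = r sinθ; differentiating, L cosφ·φ̇ = r ω cosθ.
L cosφ = √(L² − r² sin²θ) = 0.23066 m.
|ω_rod| = r ω |cosθ| / √(L² − r² sin²θ) = 0.0509·205.8·0.95981/0.23066 = 43.584 rad/s.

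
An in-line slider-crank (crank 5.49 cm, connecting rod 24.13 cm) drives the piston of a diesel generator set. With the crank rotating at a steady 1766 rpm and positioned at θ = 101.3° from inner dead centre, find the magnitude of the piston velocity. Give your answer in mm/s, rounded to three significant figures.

ω = 2π·1766/60 = 184.9 rad/s
For an in-line slider-crank, x = r cosθ + √(L² − r² sin²θ), so v = −rω sinθ·[1 + r cosθ/√(L² − r² sin²θ)].
With r = 0.0549 m, L = 0.2413 m, θ = 101.3°: √(L² − r² sin²θ) = 0.23522 m.
v = −0.0549·184.9·0.98061·[1 + 0.0549·-0.19595/0.23522] = -9.5008 m/s.
|v| = 9.5008 m/s = 9500.8 mm/s.

9500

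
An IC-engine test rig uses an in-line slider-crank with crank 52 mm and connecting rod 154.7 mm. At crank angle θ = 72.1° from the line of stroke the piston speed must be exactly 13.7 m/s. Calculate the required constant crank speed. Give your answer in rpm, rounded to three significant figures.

For an in-line slider-crank, |v_piston| = rω|sinθ|·[1 + r cosθ/√(L² − r² sin²θ)].
With r = 0.052 m, L = 0.1547 m, θ = 72.1°: the bracketed kinematic factor |dx/dθ| = 0.054879 m.
ω = v/|dx/dθ| = 13.7/0.054879 = 249.64 rad/s.
N = 60ω/(2π) = 2383.9 rpm.

2380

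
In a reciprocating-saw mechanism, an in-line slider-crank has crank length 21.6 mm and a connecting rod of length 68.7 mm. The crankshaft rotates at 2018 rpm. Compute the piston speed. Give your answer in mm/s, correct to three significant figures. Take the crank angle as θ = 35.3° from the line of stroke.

ω = 2π·2018/60 = 211.3 rad/s
For an in-line slider-crank, x = r cosθ + √(L² − r² sin²θ), so v = −rω sinθ·[1 + r cosθ/√(L² − r² sin²θ)].
With r = 0.0216 m, L = 0.0687 m, θ = 35.3°: √(L² − r² sin²θ) = 0.067557 m.
v = −0.0216·211.3·0.57786·[1 + 0.0216·0.81614/0.067557] = -3.326 m/s.
|v| = 3.326 m/s = 3326 mm/s.

3330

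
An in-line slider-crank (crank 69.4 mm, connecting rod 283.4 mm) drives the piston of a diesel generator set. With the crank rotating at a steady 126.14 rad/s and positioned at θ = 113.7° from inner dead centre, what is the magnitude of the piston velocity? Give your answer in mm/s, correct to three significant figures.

7210

ω = 126.1 rad/s
For an in-line slider-crank, x = r cosθ + √(L² − r² sin²θ), so v = −rω sinθ·[1 + r cosθ/√(L² − r² sin²θ)].
With r = 0.0694 m, L = 0.2834 m, θ = 113.7°: √(L² − r² sin²θ) = 0.27618 m.
v = −0.0694·126.1·0.91566·[1 + 0.0694·-0.40195/0.27618] = -7.2062 m/s.
|v| = 7.2062 m/s = 7206.2 mm/s.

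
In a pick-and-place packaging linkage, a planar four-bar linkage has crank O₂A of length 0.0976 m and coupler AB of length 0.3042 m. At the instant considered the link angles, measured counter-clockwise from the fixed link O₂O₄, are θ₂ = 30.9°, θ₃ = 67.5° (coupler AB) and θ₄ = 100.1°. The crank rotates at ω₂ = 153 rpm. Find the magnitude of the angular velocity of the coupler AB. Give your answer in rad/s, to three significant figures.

8.92

ω₂ = 16.02 rad/s (from 153 rpm).
Differentiating the loop-closure r₂e^{iθ₂}+r₃e^{iθ₃}=r₁+r₄e^{iθ₄} gives r₂ω₂e^{iθ₂}+r₃ω₃e^{iθ₃}=r₄ω₄e^{iθ₄}.
Eliminating the other unknown: ω₃ = r₂ω₂ sin(θ₄−θ₂) / [r₃ sin(θ₃−θ₄)].
Numerator sine = +0.93483; denominator sine = -0.53877.
Result = 0.0976·16.02·(+0.93483) / (0.3042·(-0.53877)) = -8.9194 rad/s; magnitude 8.9194 rad/s.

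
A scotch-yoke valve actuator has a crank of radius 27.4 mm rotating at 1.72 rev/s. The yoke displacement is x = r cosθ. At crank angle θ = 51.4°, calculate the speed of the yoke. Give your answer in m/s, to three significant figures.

0.231

ω = 10.81 rad/s (from 1.72 rev/s).
x = r cosθ ⇒ ẋ = −rω sinθ.
|v| = rω|sinθ| = 0.0274·10.81·|sin 51.4°| = 0.23142 m/s.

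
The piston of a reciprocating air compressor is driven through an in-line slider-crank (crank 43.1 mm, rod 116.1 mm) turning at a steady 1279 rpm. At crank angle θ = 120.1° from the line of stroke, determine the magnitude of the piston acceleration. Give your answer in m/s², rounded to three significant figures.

ω = 2π·1279/60 = 133.9 rad/s
x(θ) = r cosθ + √(L² − r² sin²θ); with ω constant, a = ω²·d²x/dθ².
d²x/dθ² = −r cosθ − r²(cos2θ)/√u − r⁴ sin²2θ/(4u^{3/2}),  u = L² − r² sin²θ = 0.0120888 m².
Substituting r = 0.0431 m, L = 0.1161 m, θ = 120.1°: d²x/dθ² = +0.029523 m.
a = ω²·d²x/dθ² = (133.9)²·(+0.029523) = +529.61 m/s²;  |a| = 529.61 m/s².

530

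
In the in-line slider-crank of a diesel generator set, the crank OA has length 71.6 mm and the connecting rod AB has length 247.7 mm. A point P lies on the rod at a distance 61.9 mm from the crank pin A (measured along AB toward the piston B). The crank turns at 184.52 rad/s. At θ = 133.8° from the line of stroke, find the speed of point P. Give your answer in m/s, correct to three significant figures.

11.4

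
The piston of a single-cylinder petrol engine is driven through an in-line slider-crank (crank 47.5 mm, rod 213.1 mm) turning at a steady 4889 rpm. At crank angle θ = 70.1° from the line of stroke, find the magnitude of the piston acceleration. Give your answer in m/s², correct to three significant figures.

ω = 2π·4889/60 = 512 rad/s
x(θ) = r cosθ + √(L² − r² sin²θ); with ω constant, a = ω²·d²x/dθ².
d²x/dθ² = −r cosθ − r²(cos2θ)/√u − r⁴ sin²2θ/(4u^{3/2}),  u = L² − r² sin²θ = 0.0434168 m².
Substituting r = 0.0475 m, L = 0.2131 m, θ = 70.1°: d²x/dθ² = -0.0079065 m.
a = ω²·d²x/dθ² = (512)²·(-0.0079065) = -2072.4 m/s²;  |a| = 2072.4 m/s².

2070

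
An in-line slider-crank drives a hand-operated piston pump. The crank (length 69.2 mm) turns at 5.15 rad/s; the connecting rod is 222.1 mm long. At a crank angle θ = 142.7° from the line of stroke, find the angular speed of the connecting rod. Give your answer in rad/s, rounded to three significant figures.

1.30

ω = 5.15 rad/s
The rod makes angle φ with the slider axis where L sinφ = r sinθ; differentiating, L cosφ·φ̇ = r ω cosθ.
L cosφ = √(L² − r² sin²θ) = 0.21811 m.
|ω_rod| = r ω |cosθ| / √(L² − r² sin²θ) = 0.0692·5.15·0.79547/0.21811 = 1.2998 rad/s.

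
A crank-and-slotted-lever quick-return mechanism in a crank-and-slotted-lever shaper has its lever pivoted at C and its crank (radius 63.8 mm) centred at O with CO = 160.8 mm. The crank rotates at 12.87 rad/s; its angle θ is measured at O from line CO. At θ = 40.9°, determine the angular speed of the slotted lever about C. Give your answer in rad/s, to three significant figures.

ω = 12.87 rad/s
Crank pin A relative to C: A = (d + r cosθ, r sinθ); lever angle φ = atan2(r sinθ, d + r cosθ).
Differentiating tanφ: φ̇ = rω(d cosθ + r)/(d² + r² + 2dr cosθ).
d² + r² + 2dr cosθ = |CA|² = 0.0454357 m²;  d cosθ + r = +0.18534 m.
|ω_lever| = |0.0638·12.87·+0.18534| / 0.0454357 = 3.3495 rad/s.

3.35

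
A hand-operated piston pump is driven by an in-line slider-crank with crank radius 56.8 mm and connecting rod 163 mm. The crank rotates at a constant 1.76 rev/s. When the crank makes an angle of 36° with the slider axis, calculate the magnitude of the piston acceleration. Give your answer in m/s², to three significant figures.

ω = 2π·1.76 = 11.06 rad/s
x(θ) = r cosθ + √(L² − r² sin²θ); with ω constant, a = ω²·d²x/dθ².
d²x/dθ² = −r cosθ − r²(cos2θ)/√u − r⁴ sin²2θ/(4u^{3/2}),  u = L² − r² sin²θ = 0.0254544 m².
Substituting r = 0.0568 m, L = 0.163 m, θ = 36°: d²x/dθ² = -0.052781 m.
a = ω²·d²x/dθ² = (11.06)²·(-0.052781) = -6.4544 m/s²;  |a| = 6.4544 m/s².

6.45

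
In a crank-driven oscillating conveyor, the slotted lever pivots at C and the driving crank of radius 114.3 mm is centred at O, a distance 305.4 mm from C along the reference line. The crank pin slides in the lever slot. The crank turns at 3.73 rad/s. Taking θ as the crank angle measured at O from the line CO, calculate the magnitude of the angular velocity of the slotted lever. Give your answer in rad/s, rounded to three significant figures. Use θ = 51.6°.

0.866

ω = 3.73 rad/s
Crank pin A relative to C: A = (d + r cosθ, r sinθ); lever angle φ = atan2(r sinθ, d + r cosθ).
Differentiating tanφ: φ̇ = rω(d cosθ + r)/(d² + r² + 2dr cosθ).
d² + r² + 2dr cosθ = |CA|² = 0.149699 m²;  d cosθ + r = +0.304 m.
|ω_lever| = |0.1143·3.73·+0.304| / 0.149699 = 0.86578 rad/s.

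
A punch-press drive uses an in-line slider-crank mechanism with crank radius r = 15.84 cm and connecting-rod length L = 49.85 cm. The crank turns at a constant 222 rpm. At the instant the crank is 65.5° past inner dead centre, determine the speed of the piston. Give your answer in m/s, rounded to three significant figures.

3.81

ω = 2π·222/60 = 23.25 rad/s
For an in-line slider-crank, x = r cosθ + √(L² − r² sin²θ), so v = −rω sinθ·[1 + r cosθ/√(L² − r² sin²θ)].
With r = 0.1584 m, L = 0.4985 m, θ = 65.5°: √(L² − r² sin²θ) = 0.47721 m.
v = −0.1584·23.25·0.90996·[1 + 0.1584·0.41469/0.47721] = -3.8121 m/s.
|v| = 3.8121 m/s.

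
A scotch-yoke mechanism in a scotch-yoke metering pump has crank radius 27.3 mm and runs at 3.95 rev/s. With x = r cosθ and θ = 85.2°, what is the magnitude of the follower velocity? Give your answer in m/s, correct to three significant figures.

0.675

ω = 24.82 rad/s (from 3.95 rev/s).
x = r cosθ ⇒ ẋ = −rω sinθ.
|v| = rω|sinθ| = 0.0273·24.82·|sin 85.2°| = 0.67517 m/s.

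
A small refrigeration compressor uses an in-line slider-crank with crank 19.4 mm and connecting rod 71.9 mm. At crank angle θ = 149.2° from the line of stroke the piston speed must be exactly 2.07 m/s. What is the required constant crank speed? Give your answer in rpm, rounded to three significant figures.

2600

For an in-line slider-crank, |v_piston| = rω|sinθ|·[1 + r cosθ/√(L² − r² sin²θ)].
With r = 0.0194 m, L = 0.0719 m, θ = 149.2°: the bracketed kinematic factor |dx/dθ| = 0.0076091 m.
ω = v/|dx/dθ| = 2.07/0.0076091 = 272.04 rad/s.
N = 60ω/(2π) = 2597.8 rpm.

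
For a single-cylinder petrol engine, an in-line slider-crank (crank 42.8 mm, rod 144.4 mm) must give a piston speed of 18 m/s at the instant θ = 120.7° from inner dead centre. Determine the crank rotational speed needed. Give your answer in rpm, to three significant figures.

5540

For an in-line slider-crank, |v_piston| = rω|sinθ|·[1 + r cosθ/√(L² − r² sin²θ)].
With r = 0.0428 m, L = 0.1444 m, θ = 120.7°: the bracketed kinematic factor |dx/dθ| = 0.031043 m.
ω = v/|dx/dθ| = 18/0.031043 = 579.85 rad/s.
N = 60ω/(2π) = 5537.2 rpm.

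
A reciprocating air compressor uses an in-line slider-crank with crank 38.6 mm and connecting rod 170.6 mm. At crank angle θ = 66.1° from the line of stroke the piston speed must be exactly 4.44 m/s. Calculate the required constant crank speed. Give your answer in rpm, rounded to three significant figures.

1100

For an in-line slider-crank, |v_piston| = rω|sinθ|·[1 + r cosθ/√(L² − r² sin²θ)].
With r = 0.0386 m, L = 0.1706 m, θ = 66.1°: the bracketed kinematic factor |dx/dθ| = 0.038597 m.
ω = v/|dx/dθ| = 4.44/0.038597 = 115.04 rad/s.
N = 60ω/(2π) = 1098.5 rpm.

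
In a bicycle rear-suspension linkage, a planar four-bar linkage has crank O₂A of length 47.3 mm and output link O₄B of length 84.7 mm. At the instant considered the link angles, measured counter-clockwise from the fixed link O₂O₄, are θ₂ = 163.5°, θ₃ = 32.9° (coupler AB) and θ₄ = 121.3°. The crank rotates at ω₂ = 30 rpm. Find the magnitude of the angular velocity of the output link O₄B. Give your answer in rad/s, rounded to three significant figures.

1.33

ω₂ = 3.142 rad/s (from 30 rpm).
Differentiating the loop-closure r₂e^{iθ₂}+r₃e^{iθ₃}=r₁+r₄e^{iθ₄} gives r₂ω₂e^{iθ₂}+r₃ω₃e^{iθ₃}=r₄ω₄e^{iθ₄}.
Eliminating the other unknown: ω₄ = r₂ω₂ sin(θ₂−θ₃) / [r₄ sin(θ₄−θ₃)].
Numerator sine = +0.75927; denominator sine = +0.99961.
Result = 0.0473·3.142·(+0.75927) / (0.0847·(+0.99961)) = +1.3326 rad/s; magnitude 1.3326 rad/s.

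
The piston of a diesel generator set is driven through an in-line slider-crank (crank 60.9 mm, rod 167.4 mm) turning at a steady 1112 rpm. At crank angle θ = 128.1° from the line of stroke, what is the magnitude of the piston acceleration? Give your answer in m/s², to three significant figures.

ω = 2π·1112/60 = 116.4 rad/s
x(θ) = r cosθ + √(L² − r² sin²θ); with ω constant, a = ω²·d²x/dθ².
d²x/dθ² = −r cosθ − r²(cos2θ)/√u − r⁴ sin²2θ/(4u^{3/2}),  u = L² − r² sin²θ = 0.025726 m².
Substituting r = 0.0609 m, L = 0.1674 m, θ = 128.1°: d²x/dθ² = +0.042307 m.
a = ω²·d²x/dθ² = (116.4)²·(+0.042307) = +573.69 m/s²;  |a| = 573.69 m/s².

574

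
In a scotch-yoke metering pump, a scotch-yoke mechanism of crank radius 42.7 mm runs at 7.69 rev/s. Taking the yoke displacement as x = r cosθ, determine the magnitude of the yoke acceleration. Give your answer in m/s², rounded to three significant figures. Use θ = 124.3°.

ω = 48.32 rad/s (from 7.69 rev/s).
x = r cosθ ⇒ ẍ = −rω² cosθ (ω constant).
|a| = rω²|cosθ| = 0.0427·(48.32)²·|cos 124.3°| = 56.176 m/s².

56.2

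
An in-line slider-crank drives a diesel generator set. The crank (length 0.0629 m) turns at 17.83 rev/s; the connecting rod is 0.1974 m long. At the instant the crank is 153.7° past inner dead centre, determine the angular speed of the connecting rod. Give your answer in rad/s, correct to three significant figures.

32.3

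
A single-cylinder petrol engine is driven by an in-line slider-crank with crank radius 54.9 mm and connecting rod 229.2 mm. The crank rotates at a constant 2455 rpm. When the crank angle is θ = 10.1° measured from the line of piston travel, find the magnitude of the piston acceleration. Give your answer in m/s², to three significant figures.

ω = 2π·2455/60 = 257.1 rad/s
x(θ) = r cosθ + √(L² − r² sin²θ); with ω constant, a = ω²·d²x/dθ².
d²x/dθ² = −r cosθ − r²(cos2θ)/√u − r⁴ sin²2θ/(4u^{3/2}),  u = L² − r² sin²θ = 0.0524399 m².
Substituting r = 0.0549 m, L = 0.2292 m, θ = 10.1°: d²x/dθ² = -0.066424 m.
a = ω²·d²x/dθ² = (257.1)²·(-0.066424) = -4390.2 m/s²;  |a| = 4390.2 m/s².

4390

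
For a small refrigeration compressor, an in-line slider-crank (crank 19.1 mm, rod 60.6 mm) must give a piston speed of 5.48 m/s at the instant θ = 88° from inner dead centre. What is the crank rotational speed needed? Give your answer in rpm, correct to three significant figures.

2710

For an in-line slider-crank, |v_piston| = rω|sinθ|·[1 + r cosθ/√(L² − r² sin²θ)].
With r = 0.0191 m, L = 0.0606 m, θ = 88°: the bracketed kinematic factor |dx/dθ| = 0.01931 m.
ω = v/|dx/dθ| = 5.48/0.01931 = 283.8 rad/s.
N = 60ω/(2π) = 2710.1 rpm.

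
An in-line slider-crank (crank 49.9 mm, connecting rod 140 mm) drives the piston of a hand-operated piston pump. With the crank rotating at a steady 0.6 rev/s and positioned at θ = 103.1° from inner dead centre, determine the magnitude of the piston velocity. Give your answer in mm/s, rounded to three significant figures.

ω = 2π·0.6 = 3.77 rad/s
For an in-line slider-crank, x = r cosθ + √(L² − r² sin²θ), so v = −rω sinθ·[1 + r cosθ/√(L² − r² sin²θ)].
With r = 0.0499 m, L = 0.14 m, θ = 103.1°: √(L² − r² sin²θ) = 0.13129 m.
v = −0.0499·3.77·0.97398·[1 + 0.0499·-0.22665/0.13129] = -0.16744 m/s.
|v| = 0.16744 m/s = 167.44 mm/s.

167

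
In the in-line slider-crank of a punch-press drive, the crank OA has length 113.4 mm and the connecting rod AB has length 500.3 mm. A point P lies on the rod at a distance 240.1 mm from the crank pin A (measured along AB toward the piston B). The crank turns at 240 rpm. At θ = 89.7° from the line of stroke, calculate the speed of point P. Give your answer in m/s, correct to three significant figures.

2.85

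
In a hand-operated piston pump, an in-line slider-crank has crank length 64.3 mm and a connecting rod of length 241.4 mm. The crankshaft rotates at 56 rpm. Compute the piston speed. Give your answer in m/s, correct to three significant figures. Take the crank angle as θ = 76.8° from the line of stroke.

0.390

ω = 2π·56/60 = 5.864 rad/s
For an in-line slider-crank, x = r cosθ + √(L² − r² sin²θ), so v = −rω sinθ·[1 + r cosθ/√(L² − r² sin²θ)].
With r = 0.0643 m, L = 0.2414 m, θ = 76.8°: √(L² − r² sin²θ) = 0.23314 m.
v = −0.0643·5.864·0.97358·[1 + 0.0643·0.22835/0.23314] = -0.39023 m/s.
|v| = 0.39023 m/s.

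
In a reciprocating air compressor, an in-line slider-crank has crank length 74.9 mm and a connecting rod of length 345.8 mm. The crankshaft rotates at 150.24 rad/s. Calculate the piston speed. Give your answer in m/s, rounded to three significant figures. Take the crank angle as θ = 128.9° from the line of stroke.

ω = 150.2 rad/s
For an in-line slider-crank, x = r cosθ + √(L² − r² sin²θ), so v = −rω sinθ·[1 + r cosθ/√(L² − r² sin²θ)].
With r = 0.0749 m, L = 0.3458 m, θ = 128.9°: √(L² − r² sin²θ) = 0.34085 m.
v = −0.0749·150.2·0.77824·[1 + 0.0749·-0.62796/0.34085] = -7.5491 m/s.
|v| = 7.5491 m/s.

7.55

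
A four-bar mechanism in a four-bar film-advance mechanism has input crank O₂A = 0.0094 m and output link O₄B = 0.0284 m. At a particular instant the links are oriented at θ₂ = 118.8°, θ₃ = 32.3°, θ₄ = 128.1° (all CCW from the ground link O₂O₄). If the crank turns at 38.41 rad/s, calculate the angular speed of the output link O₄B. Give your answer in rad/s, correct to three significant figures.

12.8

ω₂ = 38.41 rad/s
Differentiating the loop-closure r₂e^{iθ₂}+r₃e^{iθ₃}=r₁+r₄e^{iθ₄} gives r₂ω₂e^{iθ₂}+r₃ω₃e^{iθ₃}=r₄ω₄e^{iθ₄}.
Eliminating the other unknown: ω₄ = r₂ω₂ sin(θ₂−θ₃) / [r₄ sin(θ₄−θ₃)].
Numerator sine = +0.99813; denominator sine = +0.99488.
Result = 0.0094·38.41·(+0.99813) / (0.0284·(+0.99488)) = +12.755 rad/s; magnitude 12.755 rad/s.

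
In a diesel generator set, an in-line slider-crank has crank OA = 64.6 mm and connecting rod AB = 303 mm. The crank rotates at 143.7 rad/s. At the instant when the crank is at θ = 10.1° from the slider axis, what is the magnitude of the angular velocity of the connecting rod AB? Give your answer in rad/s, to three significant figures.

30.2

ω = 143.7 rad/s
The rod makes angle φ with the slider axis where L sinφ = r sinθ; differentiating, L cosφ·φ̇ = r ω cosθ.
L cosφ = √(L² − r² sin²θ) = 0.30279 m.
|ω_rod| = r ω |cosθ| / √(L² − r² sin²θ) = 0.0646·143.7·0.98450/0.30279 = 30.183 rad/s.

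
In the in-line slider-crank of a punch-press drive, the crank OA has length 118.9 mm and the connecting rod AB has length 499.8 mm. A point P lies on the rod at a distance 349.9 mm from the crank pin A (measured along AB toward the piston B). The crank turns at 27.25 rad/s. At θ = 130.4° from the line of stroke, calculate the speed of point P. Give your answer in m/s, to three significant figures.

2.29

ω = 27.25 rad/s.  Crank-pin speed |V_A| = rω = 3.24 m/s, perpendicular to OA.
Rod angle: sinφ = −(r/L) sinθ ⇒ φ = -10.438°; ω_rod = −rω cosθ/√(L²−r²sin²θ) = +4.2722 rad/s.
V_P = V_A + ω_rod × AP, with AP = 0.3499 m along the rod.
Components: V_Px = −rω sinθ − a·ω_rod·sinφ = -2.1966 m/s;  V_Py = rω cosθ + a·ω_rod·cosφ = -0.62981 m/s.
|V_P| = √(V_Px² + V_Py²) = 2.2851 m/s.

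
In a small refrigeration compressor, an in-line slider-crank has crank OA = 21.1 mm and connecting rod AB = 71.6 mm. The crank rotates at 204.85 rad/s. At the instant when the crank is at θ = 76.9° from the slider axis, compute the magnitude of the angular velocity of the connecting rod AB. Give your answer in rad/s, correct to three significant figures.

14.3

ω = 204.8 rad/s
The rod makes angle φ with the slider axis where L sinφ = r sinθ; differentiating, L cosφ·φ̇ = r ω cosθ.
L cosφ = √(L² − r² sin²θ) = 0.068587 m.
|ω_rod| = r ω |cosθ| / √(L² − r² sin²θ) = 0.0211·204.8·0.22665/0.068587 = 14.283 rad/s.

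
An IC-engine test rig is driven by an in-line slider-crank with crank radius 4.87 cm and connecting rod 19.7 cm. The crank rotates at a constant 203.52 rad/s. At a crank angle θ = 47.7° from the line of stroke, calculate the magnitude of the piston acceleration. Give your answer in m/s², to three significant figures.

1320

ω = 203.5 rad/s
x(θ) = r cosθ + √(L² − r² sin²θ); with ω constant, a = ω²·d²x/dθ².
d²x/dθ² = −r cosθ − r²(cos2θ)/√u − r⁴ sin²2θ/(4u^{3/2}),  u = L² − r² sin²θ = 0.0375116 m².
Substituting r = 0.0487 m, L = 0.197 m, θ = 47.7°: d²x/dθ² = -0.031815 m.
a = ω²·d²x/dθ² = (203.5)²·(-0.031815) = -1317.8 m/s²;  |a| = 1317.8 m/s².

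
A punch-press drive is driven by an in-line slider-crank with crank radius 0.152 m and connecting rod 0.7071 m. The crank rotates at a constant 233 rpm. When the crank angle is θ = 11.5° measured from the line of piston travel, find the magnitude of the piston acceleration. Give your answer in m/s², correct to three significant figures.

ω = 2π·233/60 = 24.4 rad/s
x(θ) = r cosθ + √(L² − r² sin²θ); with ω constant, a = ω²·d²x/dθ².
d²x/dθ² = −r cosθ − r²(cos2θ)/√u − r⁴ sin²2θ/(4u^{3/2}),  u = L² − r² sin²θ = 0.499072 m².
Substituting r = 0.152 m, L = 0.7071 m, θ = 11.5°: d²x/dθ² = -0.17911 m.
a = ω²·d²x/dθ² = (24.4)²·(-0.17911) = -106.63 m/s²;  |a| = 106.63 m/s².

107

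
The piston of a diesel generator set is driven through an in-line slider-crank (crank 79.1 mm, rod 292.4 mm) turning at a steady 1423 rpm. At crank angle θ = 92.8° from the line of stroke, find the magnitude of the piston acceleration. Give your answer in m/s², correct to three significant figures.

ω = 2π·1423/60 = 149 rad/s
x(θ) = r cosθ + √(L² − r² sin²θ); with ω constant, a = ω²·d²x/dθ².
d²x/dθ² = −r cosθ − r²(cos2θ)/√u − r⁴ sin²2θ/(4u^{3/2}),  u = L² − r² sin²θ = 0.0792559 m².
Substituting r = 0.0791 m, L = 0.2924 m, θ = 92.8°: d²x/dθ² = +0.025979 m.
a = ω²·d²x/dθ² = (149)²·(+0.025979) = +576.88 m/s²;  |a| = 576.88 m/s².

577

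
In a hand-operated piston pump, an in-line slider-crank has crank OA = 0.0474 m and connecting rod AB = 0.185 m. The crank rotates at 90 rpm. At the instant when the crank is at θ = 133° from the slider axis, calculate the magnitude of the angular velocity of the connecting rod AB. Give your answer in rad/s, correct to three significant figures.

ω = 9.425 rad/s (converted from 90 rpm).
The rod makes angle φ with the slider axis where L sinφ = r sinθ; differentiating, L cosφ·φ̇ = r ω cosθ.
L cosφ = √(L² − r² sin²θ) = 0.18172 m.
|ω_rod| = r ω |cosθ| / √(L² − r² sin²θ) = 0.0474·9.425·0.68200/0.18172 = 1.6766 rad/s.

1.68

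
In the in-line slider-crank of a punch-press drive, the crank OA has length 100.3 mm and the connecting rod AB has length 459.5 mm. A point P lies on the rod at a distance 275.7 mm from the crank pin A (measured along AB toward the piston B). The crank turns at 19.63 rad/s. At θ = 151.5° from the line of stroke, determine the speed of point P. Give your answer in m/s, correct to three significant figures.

1.08

ω = 19.63 rad/s.  Crank-pin speed |V_A| = rω = 1.9689 m/s, perpendicular to OA.
Rod angle: sinφ = −(r/L) sinθ ⇒ φ = -5.978°; ω_rod = −rω cosθ/√(L²−r²sin²θ) = +3.7862 rad/s.
V_P = V_A + ω_rod × AP, with AP = 0.2757 m along the rod.
Components: V_Px = −rω sinθ − a·ω_rod·sinφ = -0.83075 m/s;  V_Py = rω cosθ + a·ω_rod·cosφ = -0.69212 m/s.
|V_P| = √(V_Px² + V_Py²) = 1.0813 m/s.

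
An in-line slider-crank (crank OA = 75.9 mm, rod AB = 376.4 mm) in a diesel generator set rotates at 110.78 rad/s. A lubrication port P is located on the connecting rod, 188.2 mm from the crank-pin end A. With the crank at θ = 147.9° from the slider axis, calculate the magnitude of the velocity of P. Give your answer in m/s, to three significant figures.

ω = 110.8 rad/s.  Crank-pin speed |V_A| = rω = 8.4082 m/s, perpendicular to OA.
Rod angle: sinφ = −(r/L) sinθ ⇒ φ = -6.151°; ω_rod = −rω cosθ/√(L²−r²sin²θ) = +19.033 rad/s.
V_P = V_A + ω_rod × AP, with AP = 0.1882 m along the rod.
Components: V_Px = −rω sinθ − a·ω_rod·sinφ = -4.0843 m/s;  V_Py = rω cosθ + a·ω_rod·cosφ = -3.5614 m/s.
|V_P| = √(V_Px² + V_Py²) = 5.4189 m/s.

5.42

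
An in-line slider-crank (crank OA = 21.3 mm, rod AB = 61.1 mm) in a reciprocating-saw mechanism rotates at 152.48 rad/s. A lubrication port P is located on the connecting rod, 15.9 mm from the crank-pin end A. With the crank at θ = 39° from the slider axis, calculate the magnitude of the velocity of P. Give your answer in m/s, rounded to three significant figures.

2.88

ω = 152.5 rad/s.  Crank-pin speed |V_A| = rω = 3.2478 m/s, perpendicular to OA.
Rod angle: sinφ = −(r/L) sinθ ⇒ φ = -12.673°; ω_rod = −rω cosθ/√(L²−r²sin²θ) = -42.341 rad/s.
V_P = V_A + ω_rod × AP, with AP = 0.0159 m along the rod.
Components: V_Px = −rω sinθ − a·ω_rod·sinφ = -2.1916 m/s;  V_Py = rω cosθ + a·ω_rod·cosφ = +1.8672 m/s.
|V_P| = √(V_Px² + V_Py²) = 2.8792 m/s.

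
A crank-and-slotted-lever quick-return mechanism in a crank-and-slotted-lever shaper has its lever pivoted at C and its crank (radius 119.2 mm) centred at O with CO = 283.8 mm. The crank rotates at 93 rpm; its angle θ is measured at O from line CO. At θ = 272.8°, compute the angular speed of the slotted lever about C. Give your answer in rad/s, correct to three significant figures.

ω = 9.739 rad/s (from 93 rpm).
Crank pin A relative to C: A = (d + r cosθ, r sinθ); lever angle φ = atan2(r sinθ, d + r cosθ).
Differentiating tanφ: φ̇ = rω(d cosθ + r)/(d² + r² + 2dr cosθ).
d² + r² + 2dr cosθ = |CA|² = 0.0980562 m²;  d cosθ + r = +0.13306 m.
|ω_lever| = |0.1192·9.739·+0.13306| / 0.0980562 = 1.5753 rad/s.

1.58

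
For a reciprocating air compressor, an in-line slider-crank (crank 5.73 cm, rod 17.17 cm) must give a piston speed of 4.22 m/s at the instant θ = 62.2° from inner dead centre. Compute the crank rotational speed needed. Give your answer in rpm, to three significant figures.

684

For an in-line slider-crank, |v_piston| = rω|sinθ|·[1 + r cosθ/√(L² − r² sin²θ)].
With r = 0.0573 m, L = 0.1717 m, θ = 62.2°: the bracketed kinematic factor |dx/dθ| = 0.058943 m.
ω = v/|dx/dθ| = 4.22/0.058943 = 71.594 rad/s.
N = 60ω/(2π) = 683.67 rpm.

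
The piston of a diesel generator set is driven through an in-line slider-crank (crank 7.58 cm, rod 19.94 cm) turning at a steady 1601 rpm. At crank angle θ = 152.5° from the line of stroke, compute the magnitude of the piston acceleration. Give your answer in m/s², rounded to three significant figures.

1400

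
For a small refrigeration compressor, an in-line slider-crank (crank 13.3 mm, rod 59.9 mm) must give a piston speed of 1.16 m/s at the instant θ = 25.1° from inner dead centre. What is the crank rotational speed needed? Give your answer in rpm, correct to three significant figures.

1630

For an in-line slider-crank, |v_piston| = rω|sinθ|·[1 + r cosθ/√(L² − r² sin²θ)].
With r = 0.0133 m, L = 0.0599 m, θ = 25.1°: the bracketed kinematic factor |dx/dθ| = 0.0067813 m.
ω = v/|dx/dθ| = 1.16/0.0067813 = 171.06 rad/s.
N = 60ω/(2π) = 1633.5 rpm.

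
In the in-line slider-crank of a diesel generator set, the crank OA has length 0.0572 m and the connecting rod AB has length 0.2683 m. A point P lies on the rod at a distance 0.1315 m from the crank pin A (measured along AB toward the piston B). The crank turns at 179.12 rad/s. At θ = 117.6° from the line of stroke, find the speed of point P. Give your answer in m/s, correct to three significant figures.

ω = 179.1 rad/s.  Crank-pin speed |V_A| = rω = 10.246 m/s, perpendicular to OA.
Rod angle: sinφ = −(r/L) sinθ ⇒ φ = -10.891°; ω_rod = −rω cosθ/√(L²−r²sin²θ) = +18.017 rad/s.
V_P = V_A + ω_rod × AP, with AP = 0.1315 m along the rod.
Components: V_Px = −rω sinθ − a·ω_rod·sinφ = -8.6321 m/s;  V_Py = rω cosθ + a·ω_rod·cosφ = -2.4203 m/s.
|V_P| = √(V_Px² + V_Py²) = 8.965 m/s.

8.97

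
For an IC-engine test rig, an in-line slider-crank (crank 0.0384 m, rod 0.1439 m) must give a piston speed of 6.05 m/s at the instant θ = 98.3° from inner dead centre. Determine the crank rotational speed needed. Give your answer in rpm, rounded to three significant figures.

For an in-line slider-crank, |v_piston| = rω|sinθ|·[1 + r cosθ/√(L² − r² sin²θ)].
With r = 0.0384 m, L = 0.1439 m, θ = 98.3°: the bracketed kinematic factor |dx/dθ| = 0.03648 m.
ω = v/|dx/dθ| = 6.05/0.03648 = 165.84 rad/s.
N = 60ω/(2π) = 1583.7 rpm.

1580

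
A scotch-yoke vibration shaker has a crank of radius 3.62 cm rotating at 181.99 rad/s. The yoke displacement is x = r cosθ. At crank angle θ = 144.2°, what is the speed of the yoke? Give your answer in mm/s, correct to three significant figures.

3850

ω = 182 rad/s
x = r cosθ ⇒ ẋ = −rω sinθ.
|v| = rω|sinθ| = 0.0362·182·|sin 144.2°| = 3.8537 m/s = 3853.7 mm/s.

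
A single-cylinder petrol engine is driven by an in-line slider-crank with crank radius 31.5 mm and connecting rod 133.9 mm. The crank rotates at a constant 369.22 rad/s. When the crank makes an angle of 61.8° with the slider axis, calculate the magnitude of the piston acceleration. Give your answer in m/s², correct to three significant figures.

1470

ω = 369.2 rad/s
x(θ) = r cosθ + √(L² − r² sin²θ); with ω constant, a = ω²·d²x/dθ².
d²x/dθ² = −r cosθ − r²(cos2θ)/√u − r⁴ sin²2θ/(4u^{3/2}),  u = L² − r² sin²θ = 0.0171585 m².
Substituting r = 0.0315 m, L = 0.1339 m, θ = 61.8°: d²x/dθ² = -0.010769 m.
a = ω²·d²x/dθ² = (369.2)²·(-0.010769) = -1468.1 m/s²;  |a| = 1468.1 m/s².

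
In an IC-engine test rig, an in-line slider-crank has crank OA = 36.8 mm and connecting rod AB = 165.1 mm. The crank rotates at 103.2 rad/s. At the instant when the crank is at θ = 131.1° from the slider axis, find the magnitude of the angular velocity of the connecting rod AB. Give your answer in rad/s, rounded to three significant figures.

15.3

ω = 103.2 rad/s
The rod makes angle φ with the slider axis where L sinφ = r sinθ; differentiating, L cosφ·φ̇ = r ω cosθ.
L cosφ = √(L² − r² sin²θ) = 0.16275 m.
|ω_rod| = r ω |cosθ| / √(L² − r² sin²θ) = 0.0368·103.2·0.65738/0.16275 = 15.339 rad/s.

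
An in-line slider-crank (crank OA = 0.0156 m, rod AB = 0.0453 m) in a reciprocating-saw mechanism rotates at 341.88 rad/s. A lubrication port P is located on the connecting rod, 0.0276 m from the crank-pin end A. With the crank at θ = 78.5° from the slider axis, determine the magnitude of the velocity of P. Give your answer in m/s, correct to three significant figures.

5.47

ω = 341.9 rad/s.  Crank-pin speed |V_A| = rω = 5.3333 m/s, perpendicular to OA.
Rod angle: sinφ = −(r/L) sinθ ⇒ φ = -19.722°; ω_rod = −rω cosθ/√(L²−r²sin²θ) = -24.935 rad/s.
V_P = V_A + ω_rod × AP, with AP = 0.0276 m along the rod.
Components: V_Px = −rω sinθ − a·ω_rod·sinφ = -5.4585 m/s;  V_Py = rω cosθ + a·ω_rod·cosφ = +0.41546 m/s.
|V_P| = √(V_Px² + V_Py²) = 5.4743 m/s.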